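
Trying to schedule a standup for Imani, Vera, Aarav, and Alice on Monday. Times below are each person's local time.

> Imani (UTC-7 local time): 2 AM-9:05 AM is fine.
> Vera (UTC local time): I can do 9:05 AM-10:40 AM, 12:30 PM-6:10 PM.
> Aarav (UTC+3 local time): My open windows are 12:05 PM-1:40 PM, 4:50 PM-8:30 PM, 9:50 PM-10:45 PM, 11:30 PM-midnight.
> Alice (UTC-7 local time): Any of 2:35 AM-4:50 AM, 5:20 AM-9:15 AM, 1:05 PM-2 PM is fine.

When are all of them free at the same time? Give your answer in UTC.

09:35-10:40, 13:50-16:05

Imani in UTC: 09:00-16:05 (add 7h to convert from UTC-7).
Vera in UTC: 09:05-10:40, 12:30-18:10.
Aarav in UTC: 09:05-10:40, 13:50-17:30, 18:50-19:45, 20:30-21:00 (subtract 3h to convert from UTC+3).
Alice in UTC: 09:35-11:50, 12:20-16:15, 20:05-21:00 (add 7h to convert from UTC-7).
Imani ∩ Vera: 09:05-10:40, 12:30-16:05.
Imani ∩ Vera ∩ Aarav: 09:05-10:40, 13:50-16:05.
Imani ∩ Vera ∩ Aarav ∩ Alice: 09:35-10:40, 13:50-16:05.
Those are the intersection windows.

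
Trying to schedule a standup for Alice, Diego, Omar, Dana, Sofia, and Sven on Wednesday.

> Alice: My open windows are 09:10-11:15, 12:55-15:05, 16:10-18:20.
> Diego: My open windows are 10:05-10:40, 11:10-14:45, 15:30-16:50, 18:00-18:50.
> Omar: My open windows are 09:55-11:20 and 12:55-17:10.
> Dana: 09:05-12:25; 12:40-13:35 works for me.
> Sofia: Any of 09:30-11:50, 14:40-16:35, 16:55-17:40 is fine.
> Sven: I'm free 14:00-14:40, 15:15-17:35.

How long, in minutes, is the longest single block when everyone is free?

Alice ∩ Diego: 10:05-10:40, 11:10-11:15, 12:55-14:45, 16:10-16:50, 18:00-18:20.
Alice ∩ Diego ∩ Omar: 10:05-10:40, 11:10-11:15, 12:55-14:45, 16:10-16:50.
Alice ∩ Diego ∩ Omar ∩ Dana: 10:05-10:40, 11:10-11:15, 12:55-13:35.
Alice ∩ Diego ∩ Omar ∩ Dana ∩ Sofia: 10:05-10:40, 11:10-11:15.
Alice ∩ Diego ∩ Omar ∩ Dana ∩ Sofia ∩ Sven: ∅.
There is no time when everyone is free.
No common window exists, so the longest block is 0 minutes.

0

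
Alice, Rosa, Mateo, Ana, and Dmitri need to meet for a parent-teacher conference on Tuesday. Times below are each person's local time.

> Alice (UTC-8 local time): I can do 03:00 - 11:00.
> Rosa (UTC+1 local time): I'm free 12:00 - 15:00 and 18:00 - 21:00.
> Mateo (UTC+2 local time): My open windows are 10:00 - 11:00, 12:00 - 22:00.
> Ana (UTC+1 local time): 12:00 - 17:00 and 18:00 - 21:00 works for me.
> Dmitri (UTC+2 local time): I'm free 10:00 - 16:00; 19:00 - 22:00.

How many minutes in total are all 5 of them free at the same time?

Alice in UTC: 11:00-19:00 (add 8h to convert from UTC-8).
Rosa in UTC: 11:00-14:00, 17:00-20:00 (subtract 1h to convert from UTC+1).
Mateo in UTC: 08:00-09:00, 10:00-20:00 (subtract 2h to convert from UTC+2).
Ana in UTC: 11:00-16:00, 17:00-20:00 (subtract 1h to convert from UTC+1).
Dmitri in UTC: 08:00-14:00, 17:00-20:00 (subtract 2h to convert from UTC+2).
Alice ∩ Rosa: 11:00-14:00, 17:00-19:00.
Alice ∩ Rosa ∩ Mateo: 11:00-14:00, 17:00-19:00.
Alice ∩ Rosa ∩ Mateo ∩ Ana: 11:00-14:00, 17:00-19:00.
Alice ∩ Rosa ∩ Mateo ∩ Ana ∩ Dmitri: 11:00-14:00, 17:00-19:00.
So the common availability across everyone is 11:00-14:00, 17:00-19:00.
Summing the common windows: 180 + 120 = 300 minutes.

300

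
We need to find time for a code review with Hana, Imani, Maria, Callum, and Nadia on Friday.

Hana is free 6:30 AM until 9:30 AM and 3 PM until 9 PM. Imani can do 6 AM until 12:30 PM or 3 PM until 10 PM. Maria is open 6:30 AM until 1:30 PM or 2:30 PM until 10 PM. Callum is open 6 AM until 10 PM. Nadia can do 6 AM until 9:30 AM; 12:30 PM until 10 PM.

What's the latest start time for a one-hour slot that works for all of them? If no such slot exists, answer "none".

Hana ∩ Imani: 06:30-09:30, 15:00-21:00.
Hana ∩ Imani ∩ Maria: 06:30-09:30, 15:00-21:00.
Hana ∩ Imani ∩ Maria ∩ Callum: 06:30-09:30, 15:00-21:00.
Hana ∩ Imani ∩ Maria ∩ Callum ∩ Nadia: 06:30-09:30, 15:00-21:00.
Those are the intersection windows.
The last common window of at least 60 minutes is 15:00-21:00; a 60-minute meeting can start as late as 20:00 and still end by 21:00.

20:00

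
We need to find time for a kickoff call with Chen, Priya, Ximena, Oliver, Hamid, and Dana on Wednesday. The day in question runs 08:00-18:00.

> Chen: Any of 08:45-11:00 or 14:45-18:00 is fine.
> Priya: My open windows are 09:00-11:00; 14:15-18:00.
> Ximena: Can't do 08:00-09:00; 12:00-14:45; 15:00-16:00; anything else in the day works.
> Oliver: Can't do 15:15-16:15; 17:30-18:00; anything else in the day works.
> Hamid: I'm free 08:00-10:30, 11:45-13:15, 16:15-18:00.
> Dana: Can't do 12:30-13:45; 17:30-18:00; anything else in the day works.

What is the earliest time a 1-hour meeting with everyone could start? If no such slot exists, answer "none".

Chen free: 08:45-11:00, 14:45-18:00.
Priya free: 09:00-11:00, 14:15-18:00.
Ximena free: 09:00-12:00, 14:45-15:00, 16:00-18:00 (invert busy blocks within the working day).
Oliver free: 08:00-15:15, 16:15-17:30 (invert busy blocks within the working day).
Hamid free: 08:00-10:30, 11:45-13:15, 16:15-18:00.
Dana free: 08:00-12:30, 13:45-17:30 (invert busy blocks within the working day).
Chen ∩ Priya: 09:00-11:00, 14:45-18:00.
Chen ∩ Priya ∩ Ximena: 09:00-11:00, 14:45-15:00, 16:00-18:00.
Chen ∩ Priya ∩ Ximena ∩ Oliver: 09:00-11:00, 14:45-15:00, 16:15-17:30.
Chen ∩ Priya ∩ Ximena ∩ Oliver ∩ Hamid: 09:00-10:30, 16:15-17:30.
Chen ∩ Priya ∩ Ximena ∩ Oliver ∩ Hamid ∩ Dana: 09:00-10:30, 16:15-17:30.
So the common availability across everyone is 09:00-10:30, 16:15-17:30.
The first common window of at least 60 minutes is 09:00-10:30, so the earliest start is 09:00.

09:00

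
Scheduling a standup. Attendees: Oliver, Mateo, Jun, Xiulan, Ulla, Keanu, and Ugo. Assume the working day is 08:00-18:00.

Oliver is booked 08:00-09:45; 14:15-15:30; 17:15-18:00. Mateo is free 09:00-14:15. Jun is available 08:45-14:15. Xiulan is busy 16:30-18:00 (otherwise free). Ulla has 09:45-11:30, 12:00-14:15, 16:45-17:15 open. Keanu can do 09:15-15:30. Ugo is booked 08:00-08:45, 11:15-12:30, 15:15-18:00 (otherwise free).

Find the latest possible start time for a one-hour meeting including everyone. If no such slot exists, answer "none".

13:15

Oliver free: 09:45-14:15, 15:30-17:15 (invert busy blocks within the working day).
Mateo free: 09:00-14:15.
Jun free: 08:45-14:15.
Xiulan free: 08:00-16:30 (invert busy blocks within the working day).
Ulla free: 09:45-11:30, 12:00-14:15, 16:45-17:15.
Keanu free: 09:15-15:30.
Ugo free: 08:45-11:15, 12:30-15:15 (invert busy blocks within the working day).
Oliver ∩ Mateo: 09:45-14:15.
Oliver ∩ Mateo ∩ Jun: 09:45-14:15.
Oliver ∩ Mateo ∩ Jun ∩ Xiulan: 09:45-14:15.
Oliver ∩ Mateo ∩ Jun ∩ Xiulan ∩ Ulla: 09:45-11:30, 12:00-14:15.
Oliver ∩ Mateo ∩ Jun ∩ Xiulan ∩ Ulla ∩ Keanu: 09:45-11:30, 12:00-14:15.
Oliver ∩ Mateo ∩ Jun ∩ Xiulan ∩ Ulla ∩ Keanu ∩ Ugo: 09:45-11:15, 12:30-14:15.
Those are the intersection windows.
The last common window of at least 60 minutes is 12:30-14:15; a 60-minute meeting can start as late as 13:15 and still end by 14:15.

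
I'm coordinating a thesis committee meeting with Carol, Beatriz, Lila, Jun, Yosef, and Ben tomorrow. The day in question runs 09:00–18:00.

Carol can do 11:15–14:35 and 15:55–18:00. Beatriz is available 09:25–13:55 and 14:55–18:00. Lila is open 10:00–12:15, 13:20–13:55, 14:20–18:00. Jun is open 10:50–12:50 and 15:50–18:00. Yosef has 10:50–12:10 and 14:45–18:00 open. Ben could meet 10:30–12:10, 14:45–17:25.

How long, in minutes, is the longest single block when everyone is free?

Carol ∩ Beatriz: 11:15-13:55, 15:55-18:00.
Carol ∩ Beatriz ∩ Lila: 11:15-12:15, 13:20-13:55, 15:55-18:00.
Carol ∩ Beatriz ∩ Lila ∩ Jun: 11:15-12:15, 15:55-18:00.
Carol ∩ Beatriz ∩ Lila ∩ Jun ∩ Yosef: 11:15-12:10, 15:55-18:00.
Carol ∩ Beatriz ∩ Lila ∩ Jun ∩ Yosef ∩ Ben: 11:15-12:10, 15:55-17:25.
Those are the intersection windows.
The longest is 15:55-17:25 at 90 minutes.

90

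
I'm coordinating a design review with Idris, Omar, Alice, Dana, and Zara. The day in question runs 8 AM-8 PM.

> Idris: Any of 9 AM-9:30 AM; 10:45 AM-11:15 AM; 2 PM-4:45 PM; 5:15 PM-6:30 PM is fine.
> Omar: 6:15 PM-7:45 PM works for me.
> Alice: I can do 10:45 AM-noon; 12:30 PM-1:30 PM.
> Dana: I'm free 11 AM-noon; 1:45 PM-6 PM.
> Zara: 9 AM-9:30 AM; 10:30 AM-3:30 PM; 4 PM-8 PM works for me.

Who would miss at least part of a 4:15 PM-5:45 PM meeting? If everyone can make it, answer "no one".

Alice, Idris, Omar

Idris: not fully free for 16:15-17:45. Omar: not fully free for 16:15-17:45. Alice: not fully free for 16:15-17:45. Dana: free for 16:15-17:45. Zara: free for 16:15-17:45.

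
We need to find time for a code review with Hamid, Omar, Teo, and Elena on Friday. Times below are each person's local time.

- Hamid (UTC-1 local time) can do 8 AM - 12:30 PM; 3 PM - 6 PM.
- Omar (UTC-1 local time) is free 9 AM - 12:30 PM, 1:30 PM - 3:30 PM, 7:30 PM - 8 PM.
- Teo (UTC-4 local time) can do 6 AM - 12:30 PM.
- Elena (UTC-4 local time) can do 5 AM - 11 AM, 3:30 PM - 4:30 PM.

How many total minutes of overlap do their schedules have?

Hamid in UTC: 09:00-13:30, 16:00-19:00 (add 1h to convert from UTC-1).
Omar in UTC: 10:00-13:30, 14:30-16:30, 20:30-21:00 (add 1h to convert from UTC-1).
Teo in UTC: 10:00-16:30 (add 4h to convert from UTC-4).
Elena in UTC: 09:00-15:00, 19:30-20:30 (add 4h to convert from UTC-4).
Hamid ∩ Omar: 10:00-13:30, 16:00-16:30.
Hamid ∩ Omar ∩ Teo: 10:00-13:30, 16:00-16:30.
Hamid ∩ Omar ∩ Teo ∩ Elena: 10:00-13:30.
That's a single block of 210 minutes.

210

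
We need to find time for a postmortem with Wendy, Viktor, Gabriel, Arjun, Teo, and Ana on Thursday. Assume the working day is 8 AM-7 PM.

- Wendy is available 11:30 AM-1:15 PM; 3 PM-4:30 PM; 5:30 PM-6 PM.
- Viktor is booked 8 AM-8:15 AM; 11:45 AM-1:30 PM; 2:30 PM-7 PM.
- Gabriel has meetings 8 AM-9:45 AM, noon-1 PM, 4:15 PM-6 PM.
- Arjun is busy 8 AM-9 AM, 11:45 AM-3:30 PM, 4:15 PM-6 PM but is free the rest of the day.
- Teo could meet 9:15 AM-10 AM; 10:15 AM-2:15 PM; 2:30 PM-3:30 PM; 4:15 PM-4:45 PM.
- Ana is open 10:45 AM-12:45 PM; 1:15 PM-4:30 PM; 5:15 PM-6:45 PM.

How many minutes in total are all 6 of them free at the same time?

Wendy free: 11:30-13:15, 15:00-16:30, 17:30-18:00.
Viktor free: 08:15-11:45, 13:30-14:30 (invert busy blocks within the working day).
Gabriel free: 09:45-12:00, 13:00-16:15, 18:00-19:00 (invert busy blocks within the working day).
Arjun free: 09:00-11:45, 15:30-16:15, 18:00-19:00 (invert busy blocks within the working day).
Teo free: 09:15-10:00, 10:15-14:15, 14:30-15:30, 16:15-16:45.
Ana free: 10:45-12:45, 13:15-16:30, 17:15-18:45.
Wendy ∩ Viktor: 11:30-11:45.
Wendy ∩ Viktor ∩ Gabriel: 11:30-11:45.
Wendy ∩ Viktor ∩ Gabriel ∩ Arjun: 11:30-11:45.
Wendy ∩ Viktor ∩ Gabriel ∩ Arjun ∩ Teo: 11:30-11:45.
Wendy ∩ Viktor ∩ Gabriel ∩ Arjun ∩ Teo ∩ Ana: 11:30-11:45.
That's a single block of 15 minutes.

15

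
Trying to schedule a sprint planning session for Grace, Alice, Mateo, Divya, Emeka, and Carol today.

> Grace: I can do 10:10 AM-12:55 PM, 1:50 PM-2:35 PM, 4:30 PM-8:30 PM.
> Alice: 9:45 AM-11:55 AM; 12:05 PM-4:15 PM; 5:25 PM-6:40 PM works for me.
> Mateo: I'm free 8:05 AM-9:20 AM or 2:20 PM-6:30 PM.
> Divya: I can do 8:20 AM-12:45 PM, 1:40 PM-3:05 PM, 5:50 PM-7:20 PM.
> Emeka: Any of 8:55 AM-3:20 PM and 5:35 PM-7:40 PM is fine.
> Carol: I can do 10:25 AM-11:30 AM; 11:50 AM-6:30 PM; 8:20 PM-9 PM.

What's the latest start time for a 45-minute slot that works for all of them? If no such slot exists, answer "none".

Grace ∩ Alice: 10:10-11:55, 12:05-12:55, 13:50-14:35, 17:25-18:40.
Grace ∩ Alice ∩ Mateo: 14:20-14:35, 17:25-18:30.
Grace ∩ Alice ∩ Mateo ∩ Divya: 14:20-14:35, 17:50-18:30.
Grace ∩ Alice ∩ Mateo ∩ Divya ∩ Emeka: 14:20-14:35, 17:50-18:30.
Grace ∩ Alice ∩ Mateo ∩ Divya ∩ Emeka ∩ Carol: 14:20-14:35, 17:50-18:30.
Those are the intersection windows.
No common window is at least 45 minutes long.

none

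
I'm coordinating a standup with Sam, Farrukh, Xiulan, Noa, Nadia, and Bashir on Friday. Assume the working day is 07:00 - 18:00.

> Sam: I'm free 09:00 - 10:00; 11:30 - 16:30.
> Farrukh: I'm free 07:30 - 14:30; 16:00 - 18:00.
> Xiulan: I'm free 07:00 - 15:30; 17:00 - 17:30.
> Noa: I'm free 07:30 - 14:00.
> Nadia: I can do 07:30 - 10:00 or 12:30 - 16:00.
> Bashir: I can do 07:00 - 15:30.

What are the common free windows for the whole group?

Sam ∩ Farrukh: 09:00-10:00, 11:30-14:30, 16:00-16:30.
Sam ∩ Farrukh ∩ Xiulan: 09:00-10:00, 11:30-14:30.
Sam ∩ Farrukh ∩ Xiulan ∩ Noa: 09:00-10:00, 11:30-14:00.
Sam ∩ Farrukh ∩ Xiulan ∩ Noa ∩ Nadia: 09:00-10:00, 12:30-14:00.
Sam ∩ Farrukh ∩ Xiulan ∩ Noa ∩ Nadia ∩ Bashir: 09:00-10:00, 12:30-14:00.
Those are the intersection windows.

09:00-10:00, 12:30-14:00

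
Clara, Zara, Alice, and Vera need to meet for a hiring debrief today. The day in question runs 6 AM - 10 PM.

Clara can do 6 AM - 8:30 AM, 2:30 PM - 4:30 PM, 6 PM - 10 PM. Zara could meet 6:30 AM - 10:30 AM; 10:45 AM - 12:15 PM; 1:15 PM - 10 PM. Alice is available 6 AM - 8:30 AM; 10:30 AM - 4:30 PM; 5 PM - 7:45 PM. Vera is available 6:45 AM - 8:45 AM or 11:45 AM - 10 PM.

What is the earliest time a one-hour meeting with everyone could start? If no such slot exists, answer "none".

06:45

Clara ∩ Zara: 06:30-08:30, 14:30-16:30, 18:00-22:00.
Clara ∩ Zara ∩ Alice: 06:30-08:30, 14:30-16:30, 18:00-19:45.
Clara ∩ Zara ∩ Alice ∩ Vera: 06:45-08:30, 14:30-16:30, 18:00-19:45.
Those are the intersection windows.
The first common window of at least 60 minutes is 06:45-08:30, so the earliest start is 06:45.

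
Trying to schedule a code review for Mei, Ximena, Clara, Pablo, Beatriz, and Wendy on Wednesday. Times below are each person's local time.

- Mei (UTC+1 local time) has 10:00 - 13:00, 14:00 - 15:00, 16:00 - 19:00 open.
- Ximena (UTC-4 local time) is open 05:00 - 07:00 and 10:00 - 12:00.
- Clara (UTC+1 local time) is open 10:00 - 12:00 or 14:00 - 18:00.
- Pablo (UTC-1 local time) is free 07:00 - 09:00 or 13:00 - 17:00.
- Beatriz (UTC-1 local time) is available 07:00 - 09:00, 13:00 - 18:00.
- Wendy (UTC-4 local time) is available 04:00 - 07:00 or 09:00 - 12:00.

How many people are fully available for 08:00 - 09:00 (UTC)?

3

Mei in UTC: 09:00-12:00, 13:00-14:00, 15:00-18:00 (subtract 1h to convert from UTC+1).
Ximena in UTC: 09:00-11:00, 14:00-16:00 (add 4h to convert from UTC-4).
Clara in UTC: 09:00-11:00, 13:00-17:00 (subtract 1h to convert from UTC+1).
Pablo in UTC: 08:00-10:00, 14:00-18:00 (add 1h to convert from UTC-1).
Beatriz in UTC: 08:00-10:00, 14:00-19:00 (add 1h to convert from UTC-1).
Wendy in UTC: 08:00-11:00, 13:00-16:00 (add 4h to convert from UTC-4).
Pablo, Beatriz, and Wendy can make the full 08:00-09:00 slot — that's 3.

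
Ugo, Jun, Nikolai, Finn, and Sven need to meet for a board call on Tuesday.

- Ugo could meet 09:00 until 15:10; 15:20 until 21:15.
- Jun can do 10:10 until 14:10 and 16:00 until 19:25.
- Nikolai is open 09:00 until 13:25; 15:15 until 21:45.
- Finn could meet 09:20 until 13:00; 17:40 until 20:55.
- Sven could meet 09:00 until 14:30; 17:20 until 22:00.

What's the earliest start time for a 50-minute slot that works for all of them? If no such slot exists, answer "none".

Ugo ∩ Jun: 10:10-14:10, 16:00-19:25.
Ugo ∩ Jun ∩ Nikolai: 10:10-13:25, 16:00-19:25.
Ugo ∩ Jun ∩ Nikolai ∩ Finn: 10:10-13:00, 17:40-19:25.
Ugo ∩ Jun ∩ Nikolai ∩ Finn ∩ Sven: 10:10-13:00, 17:40-19:25.
Those are the intersection windows.
The first common window of at least 50 minutes is 10:10-13:00, so the earliest start is 10:10.

10:10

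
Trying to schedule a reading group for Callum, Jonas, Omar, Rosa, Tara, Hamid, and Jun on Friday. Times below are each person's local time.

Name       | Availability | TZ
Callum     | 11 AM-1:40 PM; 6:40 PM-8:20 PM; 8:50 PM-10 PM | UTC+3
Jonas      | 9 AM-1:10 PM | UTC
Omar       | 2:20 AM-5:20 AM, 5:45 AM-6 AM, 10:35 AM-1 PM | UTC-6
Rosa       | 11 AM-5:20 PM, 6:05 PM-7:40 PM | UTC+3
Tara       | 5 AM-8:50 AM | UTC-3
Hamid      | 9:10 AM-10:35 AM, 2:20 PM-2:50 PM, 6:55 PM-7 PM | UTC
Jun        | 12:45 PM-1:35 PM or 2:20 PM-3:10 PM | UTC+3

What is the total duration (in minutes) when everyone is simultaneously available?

Callum in UTC: 08:00-10:40, 15:40-17:20, 17:50-19:00 (subtract 3h to convert from UTC+3).
Jonas in UTC: 09:00-13:10.
Omar in UTC: 08:20-11:20, 11:45-12:00, 16:35-19:00 (add 6h to convert from UTC-6).
Rosa in UTC: 08:00-14:20, 15:05-16:40 (subtract 3h to convert from UTC+3).
Tara in UTC: 08:00-11:50 (add 3h to convert from UTC-3).
Hamid in UTC: 09:10-10:35, 14:20-14:50, 18:55-19:00.
Jun in UTC: 09:45-10:35, 11:20-12:10 (subtract 3h to convert from UTC+3).
Callum ∩ Jonas: 09:00-10:40.
Callum ∩ Jonas ∩ Omar: 09:00-10:40.
Callum ∩ Jonas ∩ Omar ∩ Rosa: 09:00-10:40.
Callum ∩ Jonas ∩ Omar ∩ Rosa ∩ Tara: 09:00-10:40.
Callum ∩ Jonas ∩ Omar ∩ Rosa ∩ Tara ∩ Hamid: 09:10-10:35.
Callum ∩ Jonas ∩ Omar ∩ Rosa ∩ Tara ∩ Hamid ∩ Jun: 09:45-10:35.
That's a single block of 50 minutes.

50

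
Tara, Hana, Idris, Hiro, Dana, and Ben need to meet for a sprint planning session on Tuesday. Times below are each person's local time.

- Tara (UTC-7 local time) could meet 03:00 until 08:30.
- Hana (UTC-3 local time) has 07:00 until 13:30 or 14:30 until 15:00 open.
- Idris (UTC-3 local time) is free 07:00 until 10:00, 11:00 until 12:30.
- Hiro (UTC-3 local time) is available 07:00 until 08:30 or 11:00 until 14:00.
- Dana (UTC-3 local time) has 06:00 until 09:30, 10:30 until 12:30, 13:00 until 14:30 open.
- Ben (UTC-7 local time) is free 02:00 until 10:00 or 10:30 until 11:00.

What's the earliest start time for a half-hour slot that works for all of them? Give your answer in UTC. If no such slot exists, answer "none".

Tara in UTC: 10:00-15:30 (add 7h to convert from UTC-7).
Hana in UTC: 10:00-16:30, 17:30-18:00 (add 3h to convert from UTC-3).
Idris in UTC: 10:00-13:00, 14:00-15:30 (add 3h to convert from UTC-3).
Hiro in UTC: 10:00-11:30, 14:00-17:00 (add 3h to convert from UTC-3).
Dana in UTC: 09:00-12:30, 13:30-15:30, 16:00-17:30 (add 3h to convert from UTC-3).
Ben in UTC: 09:00-17:00, 17:30-18:00 (add 7h to convert from UTC-7).
Tara ∩ Hana: 10:00-15:30.
Tara ∩ Hana ∩ Idris: 10:00-13:00, 14:00-15:30.
Tara ∩ Hana ∩ Idris ∩ Hiro: 10:00-11:30, 14:00-15:30.
Tara ∩ Hana ∩ Idris ∩ Hiro ∩ Dana: 10:00-11:30, 14:00-15:30.
Tara ∩ Hana ∩ Idris ∩ Hiro ∩ Dana ∩ Ben: 10:00-11:30, 14:00-15:30.
The first common window of at least 30 minutes is 10:00-11:30, so the earliest start is 10:00.

10:00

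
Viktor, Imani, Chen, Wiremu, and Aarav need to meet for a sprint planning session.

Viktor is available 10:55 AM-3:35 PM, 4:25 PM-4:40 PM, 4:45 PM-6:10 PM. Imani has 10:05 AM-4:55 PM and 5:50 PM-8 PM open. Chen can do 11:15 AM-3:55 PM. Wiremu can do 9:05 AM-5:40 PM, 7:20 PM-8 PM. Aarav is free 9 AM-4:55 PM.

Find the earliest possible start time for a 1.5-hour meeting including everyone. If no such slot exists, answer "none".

Viktor ∩ Imani: 10:55-15:35, 16:25-16:40, 16:45-16:55, 17:50-18:10.
Viktor ∩ Imani ∩ Chen: 11:15-15:35.
Viktor ∩ Imani ∩ Chen ∩ Wiremu: 11:15-15:35.
Viktor ∩ Imani ∩ Chen ∩ Wiremu ∩ Aarav: 11:15-15:35.
The first common window of at least 90 minutes is 11:15-15:35, so the earliest start is 11:15.

11:15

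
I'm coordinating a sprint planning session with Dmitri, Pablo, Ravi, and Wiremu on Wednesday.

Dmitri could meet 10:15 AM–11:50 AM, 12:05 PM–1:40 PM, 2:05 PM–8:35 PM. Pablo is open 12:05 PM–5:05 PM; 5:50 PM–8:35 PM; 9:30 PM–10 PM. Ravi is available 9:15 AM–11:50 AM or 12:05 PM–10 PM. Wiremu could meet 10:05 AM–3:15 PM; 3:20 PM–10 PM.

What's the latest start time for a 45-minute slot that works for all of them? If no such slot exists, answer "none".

Dmitri ∩ Pablo: 12:05-13:40, 14:05-17:05, 17:50-20:35.
Dmitri ∩ Pablo ∩ Ravi: 12:05-13:40, 14:05-17:05, 17:50-20:35.
Dmitri ∩ Pablo ∩ Ravi ∩ Wiremu: 12:05-13:40, 14:05-15:15, 15:20-17:05, 17:50-20:35.
The last common window of at least 45 minutes is 17:50-20:35; a 45-minute meeting can start as late as 19:50 and still end by 20:35.

19:50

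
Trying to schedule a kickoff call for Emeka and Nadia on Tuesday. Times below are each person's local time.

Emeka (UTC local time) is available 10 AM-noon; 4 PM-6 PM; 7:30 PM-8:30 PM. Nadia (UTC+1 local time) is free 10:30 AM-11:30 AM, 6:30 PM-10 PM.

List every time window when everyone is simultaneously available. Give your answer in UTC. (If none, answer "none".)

Emeka in UTC: 10:00-12:00, 16:00-18:00, 19:30-20:30.
Nadia in UTC: 09:30-10:30, 17:30-21:00 (subtract 1h to convert from UTC+1).
Emeka ∩ Nadia: 10:00-10:30, 17:30-18:00, 19:30-20:30.
Those are the intersection windows.

10:00-10:30, 17:30-18:00, 19:30-20:30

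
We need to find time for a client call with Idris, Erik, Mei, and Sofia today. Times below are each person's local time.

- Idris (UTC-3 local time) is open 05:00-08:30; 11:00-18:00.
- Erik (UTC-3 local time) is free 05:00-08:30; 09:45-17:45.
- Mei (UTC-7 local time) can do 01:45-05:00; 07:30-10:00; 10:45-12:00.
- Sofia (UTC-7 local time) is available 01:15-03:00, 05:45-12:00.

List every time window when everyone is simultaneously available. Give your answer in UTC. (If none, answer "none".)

Idris in UTC: 08:00-11:30, 14:00-21:00 (add 3h to convert from UTC-3).
Erik in UTC: 08:00-11:30, 12:45-20:45 (add 3h to convert from UTC-3).
Mei in UTC: 08:45-12:00, 14:30-17:00, 17:45-19:00 (add 7h to convert from UTC-7).
Sofia in UTC: 08:15-10:00, 12:45-19:00 (add 7h to convert from UTC-7).
Idris ∩ Erik: 08:00-11:30, 14:00-20:45.
Idris ∩ Erik ∩ Mei: 08:45-11:30, 14:30-17:00, 17:45-19:00.
Idris ∩ Erik ∩ Mei ∩ Sofia: 08:45-10:00, 14:30-17:00, 17:45-19:00.

08:45-10:00, 14:30-17:00, 17:45-19:00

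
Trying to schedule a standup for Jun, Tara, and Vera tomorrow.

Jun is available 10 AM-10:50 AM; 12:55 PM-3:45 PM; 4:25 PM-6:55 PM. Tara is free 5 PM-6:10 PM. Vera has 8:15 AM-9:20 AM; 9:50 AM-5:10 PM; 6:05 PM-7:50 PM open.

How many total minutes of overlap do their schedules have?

15

Jun ∩ Tara: 17:00-18:10.
Jun ∩ Tara ∩ Vera: 17:00-17:10, 18:05-18:10.
So the common availability across everyone is 17:00-17:10, 18:05-18:10.
Summing the common windows: 10 + 5 = 15 minutes.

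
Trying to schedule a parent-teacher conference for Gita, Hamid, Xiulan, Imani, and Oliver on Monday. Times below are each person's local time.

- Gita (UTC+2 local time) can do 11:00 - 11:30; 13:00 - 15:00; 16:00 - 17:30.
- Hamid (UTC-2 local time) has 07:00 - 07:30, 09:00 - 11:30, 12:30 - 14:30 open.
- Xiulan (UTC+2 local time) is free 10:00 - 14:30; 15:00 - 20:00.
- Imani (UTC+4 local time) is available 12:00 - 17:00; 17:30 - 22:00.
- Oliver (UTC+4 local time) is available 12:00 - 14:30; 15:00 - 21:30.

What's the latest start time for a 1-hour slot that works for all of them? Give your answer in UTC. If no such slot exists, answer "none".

14:30

Gita in UTC: 09:00-09:30, 11:00-13:00, 14:00-15:30 (subtract 2h to convert from UTC+2).
Hamid in UTC: 09:00-09:30, 11:00-13:30, 14:30-16:30 (add 2h to convert from UTC-2).
Xiulan in UTC: 08:00-12:30, 13:00-18:00 (subtract 2h to convert from UTC+2).
Imani in UTC: 08:00-13:00, 13:30-18:00 (subtract 4h to convert from UTC+4).
Oliver in UTC: 08:00-10:30, 11:00-17:30 (subtract 4h to convert from UTC+4).
Gita ∩ Hamid: 09:00-09:30, 11:00-13:00, 14:30-15:30.
Gita ∩ Hamid ∩ Xiulan: 09:00-09:30, 11:00-12:30, 14:30-15:30.
Gita ∩ Hamid ∩ Xiulan ∩ Imani: 09:00-09:30, 11:00-12:30, 14:30-15:30.
Gita ∩ Hamid ∩ Xiulan ∩ Imani ∩ Oliver: 09:00-09:30, 11:00-12:30, 14:30-15:30.
The last common window of at least 60 minutes is 14:30-15:30; a 60-minute meeting can start as late as 14:30 and still end by 15:30.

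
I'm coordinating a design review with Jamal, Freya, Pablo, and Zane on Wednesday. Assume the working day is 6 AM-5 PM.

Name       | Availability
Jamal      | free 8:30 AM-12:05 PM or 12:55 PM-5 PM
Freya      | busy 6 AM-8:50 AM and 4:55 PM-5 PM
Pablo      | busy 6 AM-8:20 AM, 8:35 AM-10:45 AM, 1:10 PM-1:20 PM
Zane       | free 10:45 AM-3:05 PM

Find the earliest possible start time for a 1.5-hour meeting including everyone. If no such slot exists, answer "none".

13:20

Jamal free: 08:30-12:05, 12:55-17:00.
Freya free: 08:50-16:55 (invert busy blocks within the working day).
Pablo free: 08:20-08:35, 10:45-13:10, 13:20-17:00 (invert busy blocks within the working day).
Zane free: 10:45-15:05.
Jamal ∩ Freya: 08:50-12:05, 12:55-16:55.
Jamal ∩ Freya ∩ Pablo: 10:45-12:05, 12:55-13:10, 13:20-16:55.
Jamal ∩ Freya ∩ Pablo ∩ Zane: 10:45-12:05, 12:55-13:10, 13:20-15:05.
Those are the intersection windows.
The first common window of at least 90 minutes is 13:20-15:05, so the earliest start is 13:20.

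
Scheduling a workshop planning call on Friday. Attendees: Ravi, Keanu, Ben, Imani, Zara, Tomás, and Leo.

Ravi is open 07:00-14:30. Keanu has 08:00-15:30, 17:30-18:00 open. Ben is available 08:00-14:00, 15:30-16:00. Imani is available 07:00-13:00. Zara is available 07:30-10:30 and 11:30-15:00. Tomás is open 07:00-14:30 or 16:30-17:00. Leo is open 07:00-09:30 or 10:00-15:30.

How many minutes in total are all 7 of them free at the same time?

Ravi ∩ Keanu: 08:00-14:30.
Ravi ∩ Keanu ∩ Ben: 08:00-14:00.
Ravi ∩ Keanu ∩ Ben ∩ Imani: 08:00-13:00.
Ravi ∩ Keanu ∩ Ben ∩ Imani ∩ Zara: 08:00-10:30, 11:30-13:00.
Ravi ∩ Keanu ∩ Ben ∩ Imani ∩ Zara ∩ Tomás: 08:00-10:30, 11:30-13:00.
Ravi ∩ Keanu ∩ Ben ∩ Imani ∩ Zara ∩ Tomás ∩ Leo: 08:00-09:30, 10:00-10:30, 11:30-13:00.
So the common availability across everyone is 08:00-09:30, 10:00-10:30, 11:30-13:00.
Summing the common windows: 90 + 30 + 90 = 210 minutes.

210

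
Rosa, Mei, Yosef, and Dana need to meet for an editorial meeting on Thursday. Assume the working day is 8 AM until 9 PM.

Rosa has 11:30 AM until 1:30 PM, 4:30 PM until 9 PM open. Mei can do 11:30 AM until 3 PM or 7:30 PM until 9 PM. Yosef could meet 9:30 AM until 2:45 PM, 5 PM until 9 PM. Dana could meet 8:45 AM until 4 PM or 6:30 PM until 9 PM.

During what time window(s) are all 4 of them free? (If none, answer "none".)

Rosa ∩ Mei: 11:30-13:30, 19:30-21:00.
Rosa ∩ Mei ∩ Yosef: 11:30-13:30, 19:30-21:00.
Rosa ∩ Mei ∩ Yosef ∩ Dana: 11:30-13:30, 19:30-21:00.
Those are the intersection windows.

11:30-13:30, 19:30-21:00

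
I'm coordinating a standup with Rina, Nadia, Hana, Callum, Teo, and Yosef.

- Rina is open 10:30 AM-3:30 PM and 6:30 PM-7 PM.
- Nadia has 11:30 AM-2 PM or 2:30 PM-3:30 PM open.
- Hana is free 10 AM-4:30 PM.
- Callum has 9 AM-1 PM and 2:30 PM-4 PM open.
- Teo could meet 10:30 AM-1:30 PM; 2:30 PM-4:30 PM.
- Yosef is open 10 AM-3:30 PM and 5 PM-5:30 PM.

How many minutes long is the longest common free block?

90

Rina ∩ Nadia: 11:30-14:00, 14:30-15:30.
Rina ∩ Nadia ∩ Hana: 11:30-14:00, 14:30-15:30.
Rina ∩ Nadia ∩ Hana ∩ Callum: 11:30-13:00, 14:30-15:30.
Rina ∩ Nadia ∩ Hana ∩ Callum ∩ Teo: 11:30-13:00, 14:30-15:30.
Rina ∩ Nadia ∩ Hana ∩ Callum ∩ Teo ∩ Yosef: 11:30-13:00, 14:30-15:30.
The longest is 11:30-13:00 at 90 minutes.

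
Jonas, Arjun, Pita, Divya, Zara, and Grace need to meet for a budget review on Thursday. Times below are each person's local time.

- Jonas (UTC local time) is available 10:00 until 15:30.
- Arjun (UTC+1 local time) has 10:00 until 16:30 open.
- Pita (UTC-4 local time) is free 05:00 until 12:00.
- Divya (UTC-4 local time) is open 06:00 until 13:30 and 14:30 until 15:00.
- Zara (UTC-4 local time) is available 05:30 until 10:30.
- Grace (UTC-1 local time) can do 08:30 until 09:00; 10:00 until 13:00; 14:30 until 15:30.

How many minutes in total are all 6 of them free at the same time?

180

Jonas in UTC: 10:00-15:30.
Arjun in UTC: 09:00-15:30 (subtract 1h to convert from UTC+1).
Pita in UTC: 09:00-16:00 (add 4h to convert from UTC-4).
Divya in UTC: 10:00-17:30, 18:30-19:00 (add 4h to convert from UTC-4).
Zara in UTC: 09:30-14:30 (add 4h to convert from UTC-4).
Grace in UTC: 09:30-10:00, 11:00-14:00, 15:30-16:30 (add 1h to convert from UTC-1).
Jonas ∩ Arjun: 10:00-15:30.
Jonas ∩ Arjun ∩ Pita: 10:00-15:30.
Jonas ∩ Arjun ∩ Pita ∩ Divya: 10:00-15:30.
Jonas ∩ Arjun ∩ Pita ∩ Divya ∩ Zara: 10:00-14:30.
Jonas ∩ Arjun ∩ Pita ∩ Divya ∩ Zara ∩ Grace: 11:00-14:00.
That's a single block of 180 minutes.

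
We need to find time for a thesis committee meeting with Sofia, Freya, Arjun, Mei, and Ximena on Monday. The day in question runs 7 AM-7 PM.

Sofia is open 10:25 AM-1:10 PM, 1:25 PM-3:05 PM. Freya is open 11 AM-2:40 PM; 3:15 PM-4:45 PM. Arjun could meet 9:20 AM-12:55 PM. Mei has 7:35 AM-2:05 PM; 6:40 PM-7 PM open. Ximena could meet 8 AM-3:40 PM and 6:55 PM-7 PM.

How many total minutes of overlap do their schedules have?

115

Sofia ∩ Freya: 11:00-13:10, 13:25-14:40.
Sofia ∩ Freya ∩ Arjun: 11:00-12:55.
Sofia ∩ Freya ∩ Arjun ∩ Mei: 11:00-12:55.
Sofia ∩ Freya ∩ Arjun ∩ Mei ∩ Ximena: 11:00-12:55.
Those are the intersection windows.
That's a single block of 115 minutes.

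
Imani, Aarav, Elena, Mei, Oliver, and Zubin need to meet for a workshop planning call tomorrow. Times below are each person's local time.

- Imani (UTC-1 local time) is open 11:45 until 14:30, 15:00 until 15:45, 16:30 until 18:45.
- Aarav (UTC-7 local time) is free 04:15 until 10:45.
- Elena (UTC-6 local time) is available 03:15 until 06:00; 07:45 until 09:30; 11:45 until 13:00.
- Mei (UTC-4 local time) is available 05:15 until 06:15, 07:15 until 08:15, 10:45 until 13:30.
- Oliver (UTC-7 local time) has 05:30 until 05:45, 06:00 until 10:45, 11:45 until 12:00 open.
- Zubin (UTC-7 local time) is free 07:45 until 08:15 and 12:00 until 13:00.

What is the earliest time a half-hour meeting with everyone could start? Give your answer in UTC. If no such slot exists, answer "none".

14:45

Imani in UTC: 12:45-15:30, 16:00-16:45, 17:30-19:45 (add 1h to convert from UTC-1).
Aarav in UTC: 11:15-17:45 (add 7h to convert from UTC-7).
Elena in UTC: 09:15-12:00, 13:45-15:30, 17:45-19:00 (add 6h to convert from UTC-6).
Mei in UTC: 09:15-10:15, 11:15-12:15, 14:45-17:30 (add 4h to convert from UTC-4).
Oliver in UTC: 12:30-12:45, 13:00-17:45, 18:45-19:00 (add 7h to convert from UTC-7).
Zubin in UTC: 14:45-15:15, 19:00-20:00 (add 7h to convert from UTC-7).
Imani ∩ Aarav: 12:45-15:30, 16:00-16:45, 17:30-17:45.
Imani ∩ Aarav ∩ Elena: 13:45-15:30.
Imani ∩ Aarav ∩ Elena ∩ Mei: 14:45-15:30.
Imani ∩ Aarav ∩ Elena ∩ Mei ∩ Oliver: 14:45-15:30.
Imani ∩ Aarav ∩ Elena ∩ Mei ∩ Oliver ∩ Zubin: 14:45-15:15.
So the common availability across everyone is 14:45-15:15.
The first common window of at least 30 minutes is 14:45-15:15, so the earliest start is 14:45.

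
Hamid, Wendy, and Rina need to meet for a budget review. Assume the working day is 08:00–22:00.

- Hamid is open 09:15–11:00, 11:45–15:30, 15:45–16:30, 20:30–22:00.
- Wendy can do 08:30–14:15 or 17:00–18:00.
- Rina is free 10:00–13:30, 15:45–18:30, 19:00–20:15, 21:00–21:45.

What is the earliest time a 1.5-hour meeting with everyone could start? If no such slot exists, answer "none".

Hamid ∩ Wendy: 09:15-11:00, 11:45-14:15.
Hamid ∩ Wendy ∩ Rina: 10:00-11:00, 11:45-13:30.
The first common window of at least 90 minutes is 11:45-13:30, so the earliest start is 11:45.

11:45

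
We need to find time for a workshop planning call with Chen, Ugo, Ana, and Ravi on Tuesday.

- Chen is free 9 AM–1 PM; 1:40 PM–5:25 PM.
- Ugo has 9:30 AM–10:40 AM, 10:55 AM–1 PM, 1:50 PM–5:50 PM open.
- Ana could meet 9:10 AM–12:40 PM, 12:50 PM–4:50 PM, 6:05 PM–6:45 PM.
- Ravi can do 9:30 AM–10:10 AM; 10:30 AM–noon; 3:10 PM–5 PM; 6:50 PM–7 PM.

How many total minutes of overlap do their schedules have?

215

Chen ∩ Ugo: 09:30-10:40, 10:55-13:00, 13:50-17:25.
Chen ∩ Ugo ∩ Ana: 09:30-10:40, 10:55-12:40, 12:50-13:00, 13:50-16:50.
Chen ∩ Ugo ∩ Ana ∩ Ravi: 09:30-10:10, 10:30-10:40, 10:55-12:00, 15:10-16:50.
So the common availability across everyone is 09:30-10:10, 10:30-10:40, 10:55-12:00, 15:10-16:50.
Summing the common windows: 40 + 10 + 65 + 100 = 215 minutes.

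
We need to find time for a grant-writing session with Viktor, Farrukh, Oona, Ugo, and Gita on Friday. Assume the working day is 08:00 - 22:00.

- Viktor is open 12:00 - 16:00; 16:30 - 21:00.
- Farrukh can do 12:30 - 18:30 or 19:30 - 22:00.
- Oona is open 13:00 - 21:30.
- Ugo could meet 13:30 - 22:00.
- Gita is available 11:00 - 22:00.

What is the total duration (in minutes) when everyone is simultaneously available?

360

Viktor ∩ Farrukh: 12:30-16:00, 16:30-18:30, 19:30-21:00.
Viktor ∩ Farrukh ∩ Oona: 13:00-16:00, 16:30-18:30, 19:30-21:00.
Viktor ∩ Farrukh ∩ Oona ∩ Ugo: 13:30-16:00, 16:30-18:30, 19:30-21:00.
Viktor ∩ Farrukh ∩ Oona ∩ Ugo ∩ Gita: 13:30-16:00, 16:30-18:30, 19:30-21:00.
So the common availability across everyone is 13:30-16:00, 16:30-18:30, 19:30-21:00.
Summing the common windows: 150 + 120 + 90 = 360 minutes.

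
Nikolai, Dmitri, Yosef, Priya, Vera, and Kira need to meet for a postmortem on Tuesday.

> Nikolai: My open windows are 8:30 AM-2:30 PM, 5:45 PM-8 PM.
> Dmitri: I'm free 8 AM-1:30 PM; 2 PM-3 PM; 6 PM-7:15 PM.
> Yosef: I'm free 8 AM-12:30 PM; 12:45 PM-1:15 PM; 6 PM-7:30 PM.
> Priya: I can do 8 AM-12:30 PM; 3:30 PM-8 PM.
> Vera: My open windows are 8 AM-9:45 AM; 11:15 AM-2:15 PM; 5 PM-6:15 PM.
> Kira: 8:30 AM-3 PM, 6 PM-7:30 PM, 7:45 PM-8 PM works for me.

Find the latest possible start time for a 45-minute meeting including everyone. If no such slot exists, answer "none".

Nikolai ∩ Dmitri: 08:30-13:30, 14:00-14:30, 18:00-19:15.
Nikolai ∩ Dmitri ∩ Yosef: 08:30-12:30, 12:45-13:15, 18:00-19:15.
Nikolai ∩ Dmitri ∩ Yosef ∩ Priya: 08:30-12:30, 18:00-19:15.
Nikolai ∩ Dmitri ∩ Yosef ∩ Priya ∩ Vera: 08:30-09:45, 11:15-12:30, 18:00-18:15.
Nikolai ∩ Dmitri ∩ Yosef ∩ Priya ∩ Vera ∩ Kira: 08:30-09:45, 11:15-12:30, 18:00-18:15.
Those are the intersection windows.
The last common window of at least 45 minutes is 11:15-12:30; a 45-minute meeting can start as late as 11:45 and still end by 12:30.

11:45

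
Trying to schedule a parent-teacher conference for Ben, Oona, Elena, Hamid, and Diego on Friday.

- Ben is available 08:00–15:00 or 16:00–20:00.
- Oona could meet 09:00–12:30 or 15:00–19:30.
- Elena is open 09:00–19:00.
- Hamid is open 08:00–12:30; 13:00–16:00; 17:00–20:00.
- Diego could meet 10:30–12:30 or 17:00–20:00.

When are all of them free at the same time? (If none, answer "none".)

Ben ∩ Oona: 09:00-12:30, 16:00-19:30.
Ben ∩ Oona ∩ Elena: 09:00-12:30, 16:00-19:00.
Ben ∩ Oona ∩ Elena ∩ Hamid: 09:00-12:30, 17:00-19:00.
Ben ∩ Oona ∩ Elena ∩ Hamid ∩ Diego: 10:30-12:30, 17:00-19:00.

10:30-12:30, 17:00-19:00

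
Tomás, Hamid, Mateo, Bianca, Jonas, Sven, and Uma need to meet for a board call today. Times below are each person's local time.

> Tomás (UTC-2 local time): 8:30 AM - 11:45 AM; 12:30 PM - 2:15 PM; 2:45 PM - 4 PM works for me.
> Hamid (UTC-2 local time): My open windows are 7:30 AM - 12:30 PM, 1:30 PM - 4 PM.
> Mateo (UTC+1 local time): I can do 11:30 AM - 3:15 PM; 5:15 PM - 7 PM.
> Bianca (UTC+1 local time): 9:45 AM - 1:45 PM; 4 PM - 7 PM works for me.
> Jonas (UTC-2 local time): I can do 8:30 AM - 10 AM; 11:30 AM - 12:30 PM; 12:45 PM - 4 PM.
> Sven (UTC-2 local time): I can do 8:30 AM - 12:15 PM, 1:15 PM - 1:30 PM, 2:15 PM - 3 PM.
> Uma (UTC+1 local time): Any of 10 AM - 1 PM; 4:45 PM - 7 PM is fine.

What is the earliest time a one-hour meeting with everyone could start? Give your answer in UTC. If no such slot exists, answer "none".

Tomás in UTC: 10:30-13:45, 14:30-16:15, 16:45-18:00 (add 2h to convert from UTC-2).
Hamid in UTC: 09:30-14:30, 15:30-18:00 (add 2h to convert from UTC-2).
Mateo in UTC: 10:30-14:15, 16:15-18:00 (subtract 1h to convert from UTC+1).
Bianca in UTC: 08:45-12:45, 15:00-18:00 (subtract 1h to convert from UTC+1).
Jonas in UTC: 10:30-12:00, 13:30-14:30, 14:45-18:00 (add 2h to convert from UTC-2).
Sven in UTC: 10:30-14:15, 15:15-15:30, 16:15-17:00 (add 2h to convert from UTC-2).
Uma in UTC: 09:00-12:00, 15:45-18:00 (subtract 1h to convert from UTC+1).
Tomás ∩ Hamid: 10:30-13:45, 15:30-16:15, 16:45-18:00.
Tomás ∩ Hamid ∩ Mateo: 10:30-13:45, 16:45-18:00.
Tomás ∩ Hamid ∩ Mateo ∩ Bianca: 10:30-12:45, 16:45-18:00.
Tomás ∩ Hamid ∩ Mateo ∩ Bianca ∩ Jonas: 10:30-12:00, 16:45-18:00.
Tomás ∩ Hamid ∩ Mateo ∩ Bianca ∩ Jonas ∩ Sven: 10:30-12:00, 16:45-17:00.
Tomás ∩ Hamid ∩ Mateo ∩ Bianca ∩ Jonas ∩ Sven ∩ Uma: 10:30-12:00, 16:45-17:00.
The first common window of at least 60 minutes is 10:30-12:00, so the earliest start is 10:30.

10:30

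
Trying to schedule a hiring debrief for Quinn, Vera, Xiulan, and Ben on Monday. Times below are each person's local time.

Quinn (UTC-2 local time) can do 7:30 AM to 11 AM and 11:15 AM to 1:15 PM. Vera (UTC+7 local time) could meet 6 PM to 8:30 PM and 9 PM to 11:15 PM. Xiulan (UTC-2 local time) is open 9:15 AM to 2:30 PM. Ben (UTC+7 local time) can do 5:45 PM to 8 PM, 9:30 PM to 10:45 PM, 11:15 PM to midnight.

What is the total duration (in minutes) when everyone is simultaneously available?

150

Quinn in UTC: 09:30-13:00, 13:15-15:15 (add 2h to convert from UTC-2).
Vera in UTC: 11:00-13:30, 14:00-16:15 (subtract 7h to convert from UTC+7).
Xiulan in UTC: 11:15-16:30 (add 2h to convert from UTC-2).
Ben in UTC: 10:45-13:00, 14:30-15:45, 16:15-17:00 (subtract 7h to convert from UTC+7).
Quinn ∩ Vera: 11:00-13:00, 13:15-13:30, 14:00-15:15.
Quinn ∩ Vera ∩ Xiulan: 11:15-13:00, 13:15-13:30, 14:00-15:15.
Quinn ∩ Vera ∩ Xiulan ∩ Ben: 11:15-13:00, 14:30-15:15.
Those are the intersection windows.
Summing the common windows: 105 + 45 = 150 minutes.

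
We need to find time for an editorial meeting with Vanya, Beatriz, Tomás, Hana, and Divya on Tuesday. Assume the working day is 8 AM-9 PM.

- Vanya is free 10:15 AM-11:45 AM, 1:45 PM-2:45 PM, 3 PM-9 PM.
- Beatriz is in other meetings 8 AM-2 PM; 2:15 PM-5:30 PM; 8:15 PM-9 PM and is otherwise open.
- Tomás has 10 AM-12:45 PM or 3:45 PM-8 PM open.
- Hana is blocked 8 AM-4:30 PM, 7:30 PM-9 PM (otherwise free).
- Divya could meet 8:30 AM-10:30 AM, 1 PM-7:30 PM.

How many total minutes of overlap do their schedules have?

120

Vanya free: 10:15-11:45, 13:45-14:45, 15:00-21:00.
Beatriz free: 14:00-14:15, 17:30-20:15 (invert busy blocks within the working day).
Tomás free: 10:00-12:45, 15:45-20:00.
Hana free: 16:30-19:30 (invert busy blocks within the working day).
Divya free: 08:30-10:30, 13:00-19:30.
Vanya ∩ Beatriz: 14:00-14:15, 17:30-20:15.
Vanya ∩ Beatriz ∩ Tomás: 17:30-20:00.
Vanya ∩ Beatriz ∩ Tomás ∩ Hana: 17:30-19:30.
Vanya ∩ Beatriz ∩ Tomás ∩ Hana ∩ Divya: 17:30-19:30.
So the common availability across everyone is 17:30-19:30.
That's a single block of 120 minutes.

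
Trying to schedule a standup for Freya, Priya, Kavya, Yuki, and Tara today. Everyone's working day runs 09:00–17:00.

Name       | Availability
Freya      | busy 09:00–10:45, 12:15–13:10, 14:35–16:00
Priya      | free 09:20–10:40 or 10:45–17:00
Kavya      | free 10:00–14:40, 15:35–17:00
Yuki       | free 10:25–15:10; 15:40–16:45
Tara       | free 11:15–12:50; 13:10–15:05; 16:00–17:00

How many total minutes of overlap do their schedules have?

190

Freya free: 10:45-12:15, 13:10-14:35, 16:00-17:00 (invert busy blocks within the working day).
Priya free: 09:20-10:40, 10:45-17:00.
Kavya free: 10:00-14:40, 15:35-17:00.
Yuki free: 10:25-15:10, 15:40-16:45.
Tara free: 11:15-12:50, 13:10-15:05, 16:00-17:00.
Freya ∩ Priya: 10:45-12:15, 13:10-14:35, 16:00-17:00.
Freya ∩ Priya ∩ Kavya: 10:45-12:15, 13:10-14:35, 16:00-17:00.
Freya ∩ Priya ∩ Kavya ∩ Yuki: 10:45-12:15, 13:10-14:35, 16:00-16:45.
Freya ∩ Priya ∩ Kavya ∩ Yuki ∩ Tara: 11:15-12:15, 13:10-14:35, 16:00-16:45.
Summing the common windows: 60 + 85 + 45 = 190 minutes.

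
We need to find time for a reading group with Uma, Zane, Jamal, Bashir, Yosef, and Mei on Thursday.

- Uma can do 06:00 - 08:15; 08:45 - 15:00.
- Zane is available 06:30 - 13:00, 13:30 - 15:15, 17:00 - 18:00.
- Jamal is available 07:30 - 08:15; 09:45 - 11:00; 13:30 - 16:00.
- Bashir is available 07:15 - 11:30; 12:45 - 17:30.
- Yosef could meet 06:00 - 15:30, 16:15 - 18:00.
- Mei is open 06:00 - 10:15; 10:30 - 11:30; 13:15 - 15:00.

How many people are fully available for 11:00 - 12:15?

Uma, Zane, and Yosef can make the full 11:00-12:15 slot — that's 3.

3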